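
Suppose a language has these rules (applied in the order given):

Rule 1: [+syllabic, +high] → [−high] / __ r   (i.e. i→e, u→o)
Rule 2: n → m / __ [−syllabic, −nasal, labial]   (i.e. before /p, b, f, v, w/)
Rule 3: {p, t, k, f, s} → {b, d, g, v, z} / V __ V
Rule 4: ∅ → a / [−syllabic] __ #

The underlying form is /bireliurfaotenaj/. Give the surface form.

bereliorfaodenaja

Rule 1 (pre-rhotic lowering): /i/ is a high vowel immediately before /r/, so it lowers to [e]. /u/ is a high vowel immediately before /r/, so it lowers to [o]. /bireliurfaotenaj/ → bereliorfaotenaj.
Rule 2 (nasal place assimilation): no segment meets the environment; /bereliorfaotenaj/ is unchanged.
Rule 3 (intervocalic voicing): /t/ is a voiceless obstruent between vowels /o/ and /e/, so it voices to [d]. /bereliorfaotenaj/ → bereliorfaodenaj.
Rule 4 (final a-epenthesis): the form ends in the consonant /j/, so [a] is inserted word-finally. /bereliorfaodenaj/ → bereliorfaodenaja.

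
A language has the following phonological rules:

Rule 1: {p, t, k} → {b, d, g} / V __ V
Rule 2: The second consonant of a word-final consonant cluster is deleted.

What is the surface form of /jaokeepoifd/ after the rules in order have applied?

Rule 1 (intervocalic voicing): /k/ is a voiceless stop between vowels /o/ and /e/, so it voices to [g]. /p/ is a voiceless stop between vowels /e/ and /o/, so it voices to [b]. /jaokeepoifd/ → jaogeeboifd.
Rule 2 (final cluster simplification): /d/ is the second consonant of a word-final cluster /fd/, so it deletes. /jaogeeboifd/ → jaogeeboif.

jaogeeboif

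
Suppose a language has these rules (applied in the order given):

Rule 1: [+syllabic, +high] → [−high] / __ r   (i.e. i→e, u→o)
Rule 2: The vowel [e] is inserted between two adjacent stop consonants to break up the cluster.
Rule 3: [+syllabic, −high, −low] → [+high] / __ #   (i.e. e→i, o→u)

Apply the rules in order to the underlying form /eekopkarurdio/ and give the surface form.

eekopekarordiu

Rule 1 (pre-rhotic lowering): /u/ is a high vowel immediately before /r/, so it lowers to [o]. /eekopkarurdio/ → eekopkarordio.
Rule 2 (stop-cluster e-epenthesis): /p/ and /k/ form a stop–stop cluster, so [e] is inserted between them. /eekopkarordio/ → eekopekarordio.
Rule 3 (final vowel raising): /o/ is a mid vowel in word-final position, so it raises to [u]. /eekopekarordio/ → eekopekarordiu.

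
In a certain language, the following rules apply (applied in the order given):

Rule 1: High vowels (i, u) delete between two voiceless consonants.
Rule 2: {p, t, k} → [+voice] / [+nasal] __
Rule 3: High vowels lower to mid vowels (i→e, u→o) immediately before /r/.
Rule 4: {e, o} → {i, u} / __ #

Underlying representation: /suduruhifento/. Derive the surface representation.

Rule 1 (high vowel syncope): /i/ is a high vowel flanked by voiceless consonants /h/ and /f/, so it deletes. /suduruhifento/ → suduruhfento.
Rule 2 (post-nasal voicing): /t/ is a voiceless stop immediately after the nasal /n/, so it voices to [d]. /suduruhfento/ → suduruhfendo.
Rule 3 (pre-rhotic lowering): /u/ is a high vowel immediately before /r/, so it lowers to [o]. /suduruhfendo/ → sudoruhfendo.
Rule 4 (final vowel raising): /o/ is a mid vowel in word-final position, so it raises to [u]. /sudoruhfendo/ → sudoruhfendu.

sudoruhfendu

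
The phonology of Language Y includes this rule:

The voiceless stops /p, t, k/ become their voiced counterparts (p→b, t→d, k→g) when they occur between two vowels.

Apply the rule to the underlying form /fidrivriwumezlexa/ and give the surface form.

No segment of /fidrivriwumezlexa/ meets the structural description of the rule, so the form surfaces unchanged.

fidrivriwumezlexa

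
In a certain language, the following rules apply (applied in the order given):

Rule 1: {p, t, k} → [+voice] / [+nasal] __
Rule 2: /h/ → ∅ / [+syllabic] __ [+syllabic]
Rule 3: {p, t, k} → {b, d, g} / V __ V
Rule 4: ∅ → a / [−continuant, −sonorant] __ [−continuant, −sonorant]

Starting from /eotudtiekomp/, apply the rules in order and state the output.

Rule 1 (post-nasal voicing): /p/ is a voiceless stop immediately after the nasal /m/, so it voices to [b]. /eotudtiekomp/ → eotudtiekomb.
Rule 2 (intervocalic h-deletion): no segment meets the environment; /eotudtiekomb/ is unchanged.
Rule 3 (intervocalic voicing): /t/ is a voiceless stop between vowels /o/ and /u/, so it voices to [d]. /k/ is a voiceless stop between vowels /e/ and /o/, so it voices to [g]. /eotudtiekomb/ → eodudtiegomb.
Rule 4 (stop-cluster a-epenthesis): /d/ and /t/ form a stop–stop cluster, so [a] is inserted between them. /eodudtiegomb/ → eodudatiegomb.

eodudatiegomb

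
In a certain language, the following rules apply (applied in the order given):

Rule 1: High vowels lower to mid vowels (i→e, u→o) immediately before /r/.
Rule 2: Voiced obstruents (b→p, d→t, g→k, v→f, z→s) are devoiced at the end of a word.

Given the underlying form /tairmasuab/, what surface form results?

taermasuap

Rule 1 (pre-rhotic lowering): /i/ is a high vowel immediately before /r/, so it lowers to [e]. /tairmasuab/ → taermasuab.
Rule 2 (final devoicing): /b/ is a voiced obstruent in word-final position, so it devoices to [p]. /taermasuab/ → taermasuap.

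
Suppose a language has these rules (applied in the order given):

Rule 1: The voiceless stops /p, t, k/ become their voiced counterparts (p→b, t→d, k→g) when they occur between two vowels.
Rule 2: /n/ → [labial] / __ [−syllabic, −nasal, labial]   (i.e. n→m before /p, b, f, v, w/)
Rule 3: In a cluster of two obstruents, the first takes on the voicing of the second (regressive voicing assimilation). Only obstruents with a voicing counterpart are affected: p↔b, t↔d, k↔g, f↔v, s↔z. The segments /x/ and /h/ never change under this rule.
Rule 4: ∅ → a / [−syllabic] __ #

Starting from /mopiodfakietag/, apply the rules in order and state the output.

mobiotfagiedaga

Rule 1 (intervocalic voicing): /p/ is a voiceless stop between vowels /o/ and /i/, so it voices to [b]. /k/ is a voiceless stop between vowels /a/ and /i/, so it voices to [g]. /t/ is a voiceless stop between vowels /e/ and /a/, so it voices to [d]. /mopiodfakietag/ → mobiodfagiedag.
Rule 2 (nasal place assimilation): no segment meets the environment; /mobiodfagiedag/ is unchanged.
Rule 3 (regressive voicing assimilation): /d/ precedes the voiceless obstruent /f/, so it devoices to [t] by assimilation. /mobiodfagiedag/ → mobiotfagiedag.
Rule 4 (final a-epenthesis): the form ends in the consonant /g/, so [a] is inserted word-finally. /mobiotfagiedag/ → mobiotfagiedaga.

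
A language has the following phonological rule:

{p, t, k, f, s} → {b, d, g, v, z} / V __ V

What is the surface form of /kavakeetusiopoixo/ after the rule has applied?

Scanning /kavakeetusiopoixo/: /k/ at position 1 is not in the conditioning environment; /k/ is a voiceless obstruent between vowels /a/ and /e/, so it voices to [g]; /t/ is a voiceless obstruent between vowels /e/ and /u/, so it voices to [d]; /s/ is a voiceless obstruent between vowels /u/ and /i/, so it voices to [z]; /p/ is a voiceless obstruent between vowels /o/ and /o/, so it voices to [b].
Result: [kavageeduzioboixo].

kavageeduzioboixo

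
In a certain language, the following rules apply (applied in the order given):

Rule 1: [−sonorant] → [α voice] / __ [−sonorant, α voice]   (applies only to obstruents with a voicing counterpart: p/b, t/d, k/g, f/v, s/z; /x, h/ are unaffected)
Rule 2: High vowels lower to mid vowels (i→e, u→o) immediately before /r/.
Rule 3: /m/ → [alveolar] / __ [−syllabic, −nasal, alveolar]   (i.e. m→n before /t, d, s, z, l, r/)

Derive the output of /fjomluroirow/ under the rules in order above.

Rule 1 (regressive voicing assimilation): no segment meets the environment; /fjomluroirow/ is unchanged.
Rule 2 (pre-rhotic lowering): /u/ is a high vowel immediately before /r/, so it lowers to [o]. /i/ is a high vowel immediately before /r/, so it lowers to [e]. /fjomluroirow/ → fjomloroerow.
Rule 3 (nasal place assimilation): /m/ precedes the alveolar consonant /l/, so it assimilates in place to [n]. /fjomloroerow/ → fjonloroerow.

fjonloroerow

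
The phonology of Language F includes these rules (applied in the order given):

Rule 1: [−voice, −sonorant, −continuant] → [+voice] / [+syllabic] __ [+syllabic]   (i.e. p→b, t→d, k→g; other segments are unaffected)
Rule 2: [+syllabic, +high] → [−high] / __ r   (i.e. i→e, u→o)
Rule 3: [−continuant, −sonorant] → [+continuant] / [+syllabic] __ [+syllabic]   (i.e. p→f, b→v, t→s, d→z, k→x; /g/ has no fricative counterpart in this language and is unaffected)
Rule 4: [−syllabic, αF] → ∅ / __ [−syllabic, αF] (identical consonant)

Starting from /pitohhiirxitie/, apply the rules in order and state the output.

Rule 1 (intervocalic voicing): /t/ is a voiceless stop between vowels /i/ and /o/, so it voices to [d]. /t/ is a voiceless stop between vowels /i/ and /i/, so it voices to [d]. /pitohhiirxitie/ → pidohhiirxidie.
Rule 2 (pre-rhotic lowering): /i/ is a high vowel immediately before /r/, so it lowers to [e]. /pidohhiirxidie/ → pidohhierxidie.
Rule 3 (intervocalic spirantization): /d/ is a stop between vowels /i/ and /o/, so it spirantizes to the fricative [z]. /d/ is a stop between vowels /i/ and /i/, so it spirantizes to the fricative [z]. /pidohhierxidie/ → pizohhierxizie.
Rule 4 (degemination): /hh/ is a geminate; the first /h/ deletes. /pizohhierxizie/ → pizohierxizie.

pizohierxizie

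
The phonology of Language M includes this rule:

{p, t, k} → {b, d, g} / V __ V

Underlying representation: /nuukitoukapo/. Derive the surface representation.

nuugidougabo

/k/ is a voiceless stop between vowels /u/ and /i/, so it voices to [g].
/t/ is a voiceless stop between vowels /i/ and /o/, so it voices to [d].
/k/ is a voiceless stop between vowels /u/ and /a/, so it voices to [g].
/p/ is a voiceless stop between vowels /a/ and /o/, so it voices to [b].
Surface form: [nuugidougabo].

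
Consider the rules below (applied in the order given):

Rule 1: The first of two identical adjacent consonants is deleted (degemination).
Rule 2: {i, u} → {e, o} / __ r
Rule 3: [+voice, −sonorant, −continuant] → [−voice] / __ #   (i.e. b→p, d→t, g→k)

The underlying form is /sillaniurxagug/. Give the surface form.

Rule 1 (degemination): /ll/ is a geminate; the first /l/ deletes. /sillaniurxagug/ → silaniurxagug.
Rule 2 (pre-rhotic lowering): /u/ is a high vowel immediately before /r/, so it lowers to [o]. /silaniurxagug/ → silaniorxagug.
Rule 3 (final devoicing): /g/ is a voiced stop in word-final position, so it devoices to [k]. /silaniorxagug/ → silaniorxaguk.

silaniorxaguk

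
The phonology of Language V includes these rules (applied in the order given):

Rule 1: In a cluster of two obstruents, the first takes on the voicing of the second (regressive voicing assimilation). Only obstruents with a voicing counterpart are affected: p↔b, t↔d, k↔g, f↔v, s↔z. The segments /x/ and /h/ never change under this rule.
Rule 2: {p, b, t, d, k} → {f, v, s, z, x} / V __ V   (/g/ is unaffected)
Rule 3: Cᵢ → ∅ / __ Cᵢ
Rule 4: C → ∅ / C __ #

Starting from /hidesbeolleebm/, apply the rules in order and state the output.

hizezbeoleeb

Rule 1 (regressive voicing assimilation): /s/ precedes the voiced obstruent /b/, so it voices to [z] by assimilation. /hidesbeolleebm/ → hidezbeolleebm.
Rule 2 (intervocalic spirantization): /d/ is a stop between vowels /i/ and /e/, so it spirantizes to the fricative [z]. /hidezbeolleebm/ → hizezbeolleebm.
Rule 3 (degemination): /ll/ is a geminate; the first /l/ deletes. /hizezbeolleebm/ → hizezbeoleebm.
Rule 4 (final cluster simplification): /m/ is the second consonant of a word-final cluster /bm/, so it deletes. /hizezbeoleebm/ → hizezbeoleeb.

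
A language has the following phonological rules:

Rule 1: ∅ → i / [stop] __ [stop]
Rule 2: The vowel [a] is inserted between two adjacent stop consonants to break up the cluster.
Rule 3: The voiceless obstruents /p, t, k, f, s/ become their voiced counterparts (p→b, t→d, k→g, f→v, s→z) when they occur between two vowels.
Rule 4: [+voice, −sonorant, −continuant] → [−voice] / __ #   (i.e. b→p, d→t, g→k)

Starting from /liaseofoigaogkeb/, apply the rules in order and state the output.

liazeovoigaogigep

Rule 1 (stop-cluster i-epenthesis): /g/ and /k/ form a stop–stop cluster, so [i] is inserted between them. /liaseofoigaogkeb/ → liaseofoigaogikeb.
Rule 2 (stop-cluster a-epenthesis): no segment meets the environment; /liaseofoigaogikeb/ is unchanged.
Rule 3 (intervocalic voicing): /s/ is a voiceless obstruent between vowels /a/ and /e/, so it voices to [z]. /f/ is a voiceless obstruent between vowels /o/ and /o/, so it voices to [v]. /k/ is a voiceless obstruent between vowels /i/ and /e/, so it voices to [g]. /liaseofoigaogikeb/ → liazeovoigaogigeb.
Rule 4 (final devoicing): /b/ is a voiced stop in word-final position, so it devoices to [p]. /liazeovoigaogigeb/ → liazeovoigaogigep.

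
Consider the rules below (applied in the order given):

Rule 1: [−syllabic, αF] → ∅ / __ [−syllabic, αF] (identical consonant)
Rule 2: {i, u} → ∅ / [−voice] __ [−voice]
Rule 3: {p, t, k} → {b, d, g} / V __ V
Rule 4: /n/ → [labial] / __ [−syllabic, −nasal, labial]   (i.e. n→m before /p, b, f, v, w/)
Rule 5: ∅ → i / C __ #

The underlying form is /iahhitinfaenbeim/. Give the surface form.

iahtimfaembeimi

Rule 1 (degemination): /hh/ is a geminate; the first /h/ deletes. /iahhitinfaenbeim/ → iahitinfaenbeim.
Rule 2 (high vowel syncope): /i/ is a high vowel flanked by voiceless consonants /h/ and /t/, so it deletes. /iahitinfaenbeim/ → iahtinfaenbeim.
Rule 3 (intervocalic voicing): no segment meets the environment; /iahtinfaenbeim/ is unchanged.
Rule 4 (nasal place assimilation): /n/ precedes the labial consonant /f/, so it assimilates in place to [m]. /n/ precedes the labial consonant /b/, so it assimilates in place to [m]. /iahtinfaenbeim/ → iahtimfaembeim.
Rule 5 (final i-epenthesis): the form ends in the consonant /m/, so [i] is inserted word-finally. /iahtimfaembeim/ → iahtimfaembeimi.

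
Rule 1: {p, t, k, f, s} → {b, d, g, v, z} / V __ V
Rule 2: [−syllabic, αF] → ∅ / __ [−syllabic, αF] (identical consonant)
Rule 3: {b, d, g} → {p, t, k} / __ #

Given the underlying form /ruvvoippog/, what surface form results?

Rule 1 (intervocalic voicing): no segment meets the environment; /ruvvoippog/ is unchanged.
Rule 2 (degemination): /vv/ is a geminate; the first /v/ deletes. /pp/ is a geminate; the first /p/ deletes. /ruvvoippog/ → ruvoipog.
Rule 3 (final devoicing): /g/ is a voiced stop in word-final position, so it devoices to [k]. /ruvoipog/ → ruvoipok.

ruvoipok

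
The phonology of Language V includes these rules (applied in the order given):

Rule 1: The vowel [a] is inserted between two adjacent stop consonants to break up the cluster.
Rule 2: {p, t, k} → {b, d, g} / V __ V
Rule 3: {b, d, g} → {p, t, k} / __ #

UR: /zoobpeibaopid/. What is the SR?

zoobabeibaobit

Rule 1 (stop-cluster a-epenthesis): /b/ and /p/ form a stop–stop cluster, so [a] is inserted between them. /zoobpeibaopid/ → zoobapeibaopid.
Rule 2 (intervocalic voicing): /p/ is a voiceless stop between vowels /a/ and /e/, so it voices to [b]. /p/ is a voiceless stop between vowels /o/ and /i/, so it voices to [b]. /zoobapeibaopid/ → zoobabeibaobid.
Rule 3 (final devoicing): /d/ is a voiced stop in word-final position, so it devoices to [t]. /zoobabeibaobid/ → zoobabeibaobit.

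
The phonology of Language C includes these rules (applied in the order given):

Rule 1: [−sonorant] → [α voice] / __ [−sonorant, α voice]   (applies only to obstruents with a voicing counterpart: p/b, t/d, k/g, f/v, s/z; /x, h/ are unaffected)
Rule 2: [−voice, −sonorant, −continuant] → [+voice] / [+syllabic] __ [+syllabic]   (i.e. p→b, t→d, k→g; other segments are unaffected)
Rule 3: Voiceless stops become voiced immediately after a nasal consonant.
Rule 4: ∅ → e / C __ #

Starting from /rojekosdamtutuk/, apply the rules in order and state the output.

rojegozdamduduke

Rule 1 (regressive voicing assimilation): /s/ precedes the voiced obstruent /d/, so it voices to [z] by assimilation. /rojekosdamtutuk/ → rojekozdamtutuk.
Rule 2 (intervocalic voicing): /k/ is a voiceless stop between vowels /e/ and /o/, so it voices to [g]. /t/ is a voiceless stop between vowels /u/ and /u/, so it voices to [d]. /rojekozdamtutuk/ → rojegozdamtuduk.
Rule 3 (post-nasal voicing): /t/ is a voiceless stop immediately after the nasal /m/, so it voices to [d]. /rojegozdamtuduk/ → rojegozdamduduk.
Rule 4 (final e-epenthesis): the form ends in the consonant /k/, so [e] is inserted word-finally. /rojegozdamduduk/ → rojegozdamduduke.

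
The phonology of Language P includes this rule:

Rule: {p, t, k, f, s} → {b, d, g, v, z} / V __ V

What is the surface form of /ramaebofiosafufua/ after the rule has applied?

ramaeboviozavuvua

/f/ is a voiceless obstruent between vowels /o/ and /i/, so it voices to [v].
/s/ is a voiceless obstruent between vowels /o/ and /a/, so it voices to [z].
/f/ is a voiceless obstruent between vowels /a/ and /u/, so it voices to [v].
/f/ is a voiceless obstruent between vowels /u/ and /u/, so it voices to [v].
Surface form: [ramaeboviozavuvua].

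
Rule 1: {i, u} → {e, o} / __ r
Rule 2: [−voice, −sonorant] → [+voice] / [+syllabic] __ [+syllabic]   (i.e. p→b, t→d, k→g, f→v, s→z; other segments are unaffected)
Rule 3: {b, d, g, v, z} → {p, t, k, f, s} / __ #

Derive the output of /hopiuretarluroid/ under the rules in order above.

hobioredarloroit

Rule 1 (pre-rhotic lowering): /u/ is a high vowel immediately before /r/, so it lowers to [o]. /u/ is a high vowel immediately before /r/, so it lowers to [o]. /hopiuretarluroid/ → hopioretarloroid.
Rule 2 (intervocalic voicing): /p/ is a voiceless obstruent between vowels /o/ and /i/, so it voices to [b]. /t/ is a voiceless obstruent between vowels /e/ and /a/, so it voices to [d]. /hopioretarloroid/ → hobioredarloroid.
Rule 3 (final devoicing): /d/ is a voiced obstruent in word-final position, so it devoices to [t]. /hobioredarloroid/ → hobioredarloroit.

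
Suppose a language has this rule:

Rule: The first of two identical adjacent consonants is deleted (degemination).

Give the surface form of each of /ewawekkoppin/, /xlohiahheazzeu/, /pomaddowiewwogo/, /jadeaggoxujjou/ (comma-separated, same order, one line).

/ewawekkoppin/: /kk/ is a geminate; the first /k/ deletes. /pp/ is a geminate; the first /p/ deletes. → [ewawekopin].
/xlohiahheazzeu/: /hh/ is a geminate; the first /h/ deletes. /zz/ is a geminate; the first /z/ deletes. → [xlohiaheazeu].
/pomaddowiewwogo/: /dd/ is a geminate; the first /d/ deletes. /ww/ is a geminate; the first /w/ deletes. → [pomadowiewogo].
/jadeaggoxujjou/: /gg/ is a geminate; the first /g/ deletes. /jj/ is a geminate; the first /j/ deletes. → [jadeagoxujou].

ewawekopin, xlohiaheazeu, pomadowiewogo, jadeagoxujou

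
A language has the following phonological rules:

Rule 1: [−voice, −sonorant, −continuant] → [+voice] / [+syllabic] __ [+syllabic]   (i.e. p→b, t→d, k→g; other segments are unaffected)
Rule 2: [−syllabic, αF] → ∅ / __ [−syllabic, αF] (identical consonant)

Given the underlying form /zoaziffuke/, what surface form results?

Rule 1 (intervocalic voicing): /k/ is a voiceless stop between vowels /u/ and /e/, so it voices to [g]. /zoaziffuke/ → zoaziffuge.
Rule 2 (degemination): /ff/ is a geminate; the first /f/ deletes. /zoaziffuge/ → zoazifuge.

zoazifuge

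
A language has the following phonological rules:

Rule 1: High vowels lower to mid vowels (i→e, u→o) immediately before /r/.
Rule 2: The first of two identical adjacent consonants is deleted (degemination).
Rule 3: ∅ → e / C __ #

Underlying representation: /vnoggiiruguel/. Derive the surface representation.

vnogieruguele

Rule 1 (pre-rhotic lowering): /i/ is a high vowel immediately before /r/, so it lowers to [e]. /vnoggiiruguel/ → vnoggieruguel.
Rule 2 (degemination): /gg/ is a geminate; the first /g/ deletes. /vnoggieruguel/ → vnogieruguel.
Rule 3 (final e-epenthesis): the form ends in the consonant /l/, so [e] is inserted word-finally. /vnogieruguel/ → vnogieruguele.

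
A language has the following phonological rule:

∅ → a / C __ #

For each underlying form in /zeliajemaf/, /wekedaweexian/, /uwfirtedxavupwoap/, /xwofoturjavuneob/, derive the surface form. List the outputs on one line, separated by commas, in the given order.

/zeliajemaf/: the form ends in the consonant /f/, so [a] is inserted word-finally. → [zeliajemafa].
/wekedaweexian/: the form ends in the consonant /n/, so [a] is inserted word-finally. → [wekedaweexiana].
/uwfirtedxavupwoap/: the form ends in the consonant /p/, so [a] is inserted word-finally. → [uwfirtedxavupwoapa].
/xwofoturjavuneob/: the form ends in the consonant /b/, so [a] is inserted word-finally. → [xwofoturjavuneoba].

zeliajemafa, wekedaweexiana, uwfirtedxavupwoapa, xwofoturjavuneoba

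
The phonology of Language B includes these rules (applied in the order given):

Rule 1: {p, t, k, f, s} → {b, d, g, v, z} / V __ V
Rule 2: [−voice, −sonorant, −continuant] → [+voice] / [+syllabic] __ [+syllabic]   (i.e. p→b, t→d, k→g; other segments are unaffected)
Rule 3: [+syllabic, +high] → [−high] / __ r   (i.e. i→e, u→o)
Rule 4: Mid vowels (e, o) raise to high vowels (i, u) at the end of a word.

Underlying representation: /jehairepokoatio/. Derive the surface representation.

jehaerebogoadiu

Rule 1 (intervocalic voicing): /p/ is a voiceless obstruent between vowels /e/ and /o/, so it voices to [b]. /k/ is a voiceless obstruent between vowels /o/ and /o/, so it voices to [g]. /t/ is a voiceless obstruent between vowels /a/ and /i/, so it voices to [d]. /jehairepokoatio/ → jehairebogoadio.
Rule 2 (intervocalic voicing): no segment meets the environment; /jehairebogoadio/ is unchanged.
Rule 3 (pre-rhotic lowering): /i/ is a high vowel immediately before /r/, so it lowers to [e]. /jehairebogoadio/ → jehaerebogoadio.
Rule 4 (final vowel raising): /o/ is a mid vowel in word-final position, so it raises to [u]. /jehaerebogoadio/ → jehaerebogoadiu.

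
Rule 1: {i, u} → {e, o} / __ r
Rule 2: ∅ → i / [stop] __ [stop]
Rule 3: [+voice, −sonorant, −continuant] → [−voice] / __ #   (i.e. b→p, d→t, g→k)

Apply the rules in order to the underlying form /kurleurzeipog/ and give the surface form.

Rule 1 (pre-rhotic lowering): /u/ is a high vowel immediately before /r/, so it lowers to [o]. /u/ is a high vowel immediately before /r/, so it lowers to [o]. /kurleurzeipog/ → korleorzeipog.
Rule 2 (stop-cluster i-epenthesis): no segment meets the environment; /korleorzeipog/ is unchanged.
Rule 3 (final devoicing): /g/ is a voiced stop in word-final position, so it devoices to [k]. /korleorzeipog/ → korleorzeipok.

korleorzeipok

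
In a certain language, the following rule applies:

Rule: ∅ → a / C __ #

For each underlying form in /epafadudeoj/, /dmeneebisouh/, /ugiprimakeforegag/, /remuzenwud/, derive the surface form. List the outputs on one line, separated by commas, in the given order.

/epafadudeoj/: the form ends in the consonant /j/, so [a] is inserted word-finally. → [epafadudeoja].
/dmeneebisouh/: the form ends in the consonant /h/, so [a] is inserted word-finally. → [dmeneebisouha].
/ugiprimakeforegag/: the form ends in the consonant /g/, so [a] is inserted word-finally. → [ugiprimakeforegaga].
/remuzenwud/: the form ends in the consonant /d/, so [a] is inserted word-finally. → [remuzenwuda].

epafadudeoja, dmeneebisouha, ugiprimakeforegaga, remuzenwuda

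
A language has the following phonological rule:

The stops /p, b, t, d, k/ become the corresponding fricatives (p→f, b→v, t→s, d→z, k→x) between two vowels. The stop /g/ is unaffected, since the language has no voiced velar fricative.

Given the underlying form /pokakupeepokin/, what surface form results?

poxaxufeefoxin

/k/ is a stop between vowels /o/ and /a/, so it spirantizes to the fricative [x].
/k/ is a stop between vowels /a/ and /u/, so it spirantizes to the fricative [x].
/p/ is a stop between vowels /u/ and /e/, so it spirantizes to the fricative [f].
/p/ is a stop between vowels /e/ and /o/, so it spirantizes to the fricative [f].
/k/ is a stop between vowels /o/ and /i/, so it spirantizes to the fricative [x].
The other instance of /p/ does not occur in the required environment and remains unchanged.
Surface form: [poxaxufeefoxin].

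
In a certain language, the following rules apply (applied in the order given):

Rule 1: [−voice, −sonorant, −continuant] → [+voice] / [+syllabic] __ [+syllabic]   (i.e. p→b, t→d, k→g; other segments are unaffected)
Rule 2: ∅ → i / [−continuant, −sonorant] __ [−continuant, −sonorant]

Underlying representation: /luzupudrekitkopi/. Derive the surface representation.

Rule 1 (intervocalic voicing): /p/ is a voiceless stop between vowels /u/ and /u/, so it voices to [b]. /k/ is a voiceless stop between vowels /e/ and /i/, so it voices to [g]. /p/ is a voiceless stop between vowels /o/ and /i/, so it voices to [b]. /luzupudrekitkopi/ → luzubudregitkobi.
Rule 2 (stop-cluster i-epenthesis): /t/ and /k/ form a stop–stop cluster, so [i] is inserted between them. /luzubudregitkobi/ → luzubudregitikobi.

luzubudregitikobi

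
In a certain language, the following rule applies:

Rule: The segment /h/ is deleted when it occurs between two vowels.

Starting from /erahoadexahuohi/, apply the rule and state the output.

eraoadexauoi

/h/ occurs between vowels /a/ and /o/, so it deletes.
/h/ occurs between vowels /a/ and /u/, so it deletes.
/h/ occurs between vowels /o/ and /i/, so it deletes.
Surface form: [eraoadexauoi].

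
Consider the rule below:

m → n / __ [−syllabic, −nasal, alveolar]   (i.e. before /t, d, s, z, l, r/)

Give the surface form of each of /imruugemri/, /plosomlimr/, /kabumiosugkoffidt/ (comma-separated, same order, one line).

/imruugemri/: /m/ precedes the alveolar consonant /r/, so it assimilates in place to [n]. /m/ precedes the alveolar consonant /r/, so it assimilates in place to [n]. → [inruugenri].
/plosomlimr/: /m/ precedes the alveolar consonant /l/, so it assimilates in place to [n]. /m/ precedes the alveolar consonant /r/, so it assimilates in place to [n]. → [plosonlinr].
/kabumiosugkoffidt/: the rule's environment is not met; surfaces unchanged as [kabumiosugkoffidt].

inruugenri, plosonlinr, kabumiosugkoffidt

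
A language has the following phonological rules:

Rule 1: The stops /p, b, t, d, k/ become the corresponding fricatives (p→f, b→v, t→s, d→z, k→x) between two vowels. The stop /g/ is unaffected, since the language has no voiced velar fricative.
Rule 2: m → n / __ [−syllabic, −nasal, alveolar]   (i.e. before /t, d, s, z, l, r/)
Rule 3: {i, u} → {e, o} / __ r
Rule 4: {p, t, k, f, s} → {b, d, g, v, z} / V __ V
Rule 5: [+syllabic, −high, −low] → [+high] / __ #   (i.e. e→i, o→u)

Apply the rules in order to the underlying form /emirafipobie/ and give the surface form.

emeravivovii

Rule 1 (intervocalic spirantization): /p/ is a stop between vowels /i/ and /o/, so it spirantizes to the fricative [f]. /b/ is a stop between vowels /o/ and /i/, so it spirantizes to the fricative [v]. /emirafipobie/ → emirafifovie.
Rule 2 (nasal place assimilation): no segment meets the environment; /emirafifovie/ is unchanged.
Rule 3 (pre-rhotic lowering): /i/ is a high vowel immediately before /r/, so it lowers to [e]. /emirafifovie/ → emerafifovie.
Rule 4 (intervocalic voicing): /f/ is a voiceless obstruent between vowels /a/ and /i/, so it voices to [v]. /f/ is a voiceless obstruent between vowels /i/ and /o/, so it voices to [v]. /emerafifovie/ → emeravivovie.
Rule 5 (final vowel raising): /e/ is a mid vowel in word-final position, so it raises to [i]. /emeravivovie/ → emeravivovii.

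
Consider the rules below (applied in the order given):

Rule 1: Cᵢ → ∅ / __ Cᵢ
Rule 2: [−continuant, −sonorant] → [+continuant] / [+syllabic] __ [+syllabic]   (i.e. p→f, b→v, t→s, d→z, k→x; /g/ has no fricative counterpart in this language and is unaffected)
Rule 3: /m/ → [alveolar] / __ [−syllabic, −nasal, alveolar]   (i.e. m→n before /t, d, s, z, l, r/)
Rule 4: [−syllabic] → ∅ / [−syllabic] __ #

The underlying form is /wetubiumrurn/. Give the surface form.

Rule 1 (degemination): no segment meets the environment; /wetubiumrurn/ is unchanged.
Rule 2 (intervocalic spirantization): /t/ is a stop between vowels /e/ and /u/, so it spirantizes to the fricative [s]. /b/ is a stop between vowels /u/ and /i/, so it spirantizes to the fricative [v]. /wetubiumrurn/ → wesuviumrurn.
Rule 3 (nasal place assimilation): /m/ precedes the alveolar consonant /r/, so it assimilates in place to [n]. /wesuviumrurn/ → wesuviunrurn.
Rule 4 (final cluster simplification): /n/ is the second consonant of a word-final cluster /rn/, so it deletes. /wesuviunrurn/ → wesuviunrur.

wesuviunrur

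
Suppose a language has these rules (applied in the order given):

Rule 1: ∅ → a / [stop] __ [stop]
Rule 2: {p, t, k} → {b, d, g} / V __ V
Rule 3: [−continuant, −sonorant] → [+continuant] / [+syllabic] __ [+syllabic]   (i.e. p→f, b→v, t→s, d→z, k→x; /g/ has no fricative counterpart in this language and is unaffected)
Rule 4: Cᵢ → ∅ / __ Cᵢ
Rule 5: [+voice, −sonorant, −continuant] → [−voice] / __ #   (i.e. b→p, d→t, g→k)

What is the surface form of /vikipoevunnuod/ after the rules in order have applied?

Rule 1 (stop-cluster a-epenthesis): no segment meets the environment; /vikipoevunnuod/ is unchanged.
Rule 2 (intervocalic voicing): /k/ is a voiceless stop between vowels /i/ and /i/, so it voices to [g]. /p/ is a voiceless stop between vowels /i/ and /o/, so it voices to [b]. /vikipoevunnuod/ → vigiboevunnuod.
Rule 3 (intervocalic spirantization): /b/ is a stop between vowels /i/ and /o/, so it spirantizes to the fricative [v]. /vigiboevunnuod/ → vigivoevunnuod.
Rule 4 (degemination): /nn/ is a geminate; the first /n/ deletes. /vigivoevunnuod/ → vigivoevunuod.
Rule 5 (final devoicing): /d/ is a voiced stop in word-final position, so it devoices to [t]. /vigivoevunuod/ → vigivoevunuot.

vigivoevunuot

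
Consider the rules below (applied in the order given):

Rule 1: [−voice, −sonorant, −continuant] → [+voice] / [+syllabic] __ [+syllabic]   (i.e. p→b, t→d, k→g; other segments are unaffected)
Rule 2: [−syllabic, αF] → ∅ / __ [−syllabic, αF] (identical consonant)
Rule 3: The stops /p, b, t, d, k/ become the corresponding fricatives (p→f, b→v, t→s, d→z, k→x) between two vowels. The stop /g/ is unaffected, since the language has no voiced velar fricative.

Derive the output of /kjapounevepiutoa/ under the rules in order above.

Rule 1 (intervocalic voicing): /p/ is a voiceless stop between vowels /a/ and /o/, so it voices to [b]. /p/ is a voiceless stop between vowels /e/ and /i/, so it voices to [b]. /t/ is a voiceless stop between vowels /u/ and /o/, so it voices to [d]. /kjapounevepiutoa/ → kjabounevebiudoa.
Rule 2 (degemination): no segment meets the environment; /kjabounevebiudoa/ is unchanged.
Rule 3 (intervocalic spirantization): /b/ is a stop between vowels /a/ and /o/, so it spirantizes to the fricative [v]. /b/ is a stop between vowels /e/ and /i/, so it spirantizes to the fricative [v]. /d/ is a stop between vowels /u/ and /o/, so it spirantizes to the fricative [z]. /kjabounevebiudoa/ → kjavouneveviuzoa.

kjavouneveviuzoa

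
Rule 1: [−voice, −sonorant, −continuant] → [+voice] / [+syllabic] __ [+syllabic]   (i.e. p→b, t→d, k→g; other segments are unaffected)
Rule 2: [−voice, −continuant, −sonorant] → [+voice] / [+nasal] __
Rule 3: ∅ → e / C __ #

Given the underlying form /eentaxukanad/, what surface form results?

eendaxuganade

Rule 1 (intervocalic voicing): /k/ is a voiceless stop between vowels /u/ and /a/, so it voices to [g]. /eentaxukanad/ → eentaxuganad.
Rule 2 (post-nasal voicing): /t/ is a voiceless stop immediately after the nasal /n/, so it voices to [d]. /eentaxuganad/ → eendaxuganad.
Rule 3 (final e-epenthesis): the form ends in the consonant /d/, so [e] is inserted word-finally. /eendaxuganad/ → eendaxuganade.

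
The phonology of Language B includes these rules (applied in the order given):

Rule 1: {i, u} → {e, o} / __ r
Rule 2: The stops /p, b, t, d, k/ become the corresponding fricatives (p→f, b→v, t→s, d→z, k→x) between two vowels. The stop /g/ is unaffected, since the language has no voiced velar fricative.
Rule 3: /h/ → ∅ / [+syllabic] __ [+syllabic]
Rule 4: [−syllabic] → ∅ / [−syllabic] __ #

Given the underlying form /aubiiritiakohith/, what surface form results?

Rule 1 (pre-rhotic lowering): /i/ is a high vowel immediately before /r/, so it lowers to [e]. /aubiiritiakohith/ → aubieritiakohith.
Rule 2 (intervocalic spirantization): /b/ is a stop between vowels /u/ and /i/, so it spirantizes to the fricative [v]. /t/ is a stop between vowels /i/ and /i/, so it spirantizes to the fricative [s]. /k/ is a stop between vowels /a/ and /o/, so it spirantizes to the fricative [x]. /aubieritiakohith/ → auvierisiaxohith.
Rule 3 (intervocalic h-deletion): /h/ occurs between vowels /o/ and /i/, so it deletes. /auvierisiaxohith/ → auvierisiaxoith.
Rule 4 (final cluster simplification): /h/ is the second consonant of a word-final cluster /th/, so it deletes. /auvierisiaxoith/ → auvierisiaxoit.

auvierisiaxoit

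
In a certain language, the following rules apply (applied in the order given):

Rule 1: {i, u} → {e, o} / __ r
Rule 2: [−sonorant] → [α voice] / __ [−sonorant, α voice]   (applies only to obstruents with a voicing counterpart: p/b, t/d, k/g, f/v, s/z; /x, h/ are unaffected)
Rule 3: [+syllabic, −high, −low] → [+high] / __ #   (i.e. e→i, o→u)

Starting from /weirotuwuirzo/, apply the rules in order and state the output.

Rule 1 (pre-rhotic lowering): /i/ is a high vowel immediately before /r/, so it lowers to [e]. /i/ is a high vowel immediately before /r/, so it lowers to [e]. /weirotuwuirzo/ → weerotuwuerzo.
Rule 2 (regressive voicing assimilation): no segment meets the environment; /weerotuwuerzo/ is unchanged.
Rule 3 (final vowel raising): /o/ is a mid vowel in word-final position, so it raises to [u]. /weerotuwuerzo/ → weerotuwuerzu.

weerotuwuerzu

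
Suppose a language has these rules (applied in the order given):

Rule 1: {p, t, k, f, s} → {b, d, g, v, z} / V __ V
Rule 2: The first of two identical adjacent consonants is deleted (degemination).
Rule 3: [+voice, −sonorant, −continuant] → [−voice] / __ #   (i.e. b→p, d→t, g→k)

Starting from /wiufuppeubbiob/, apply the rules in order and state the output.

Rule 1 (intervocalic voicing): /f/ is a voiceless obstruent between vowels /u/ and /u/, so it voices to [v]. /wiufuppeubbiob/ → wiuvuppeubbiob.
Rule 2 (degemination): /pp/ is a geminate; the first /p/ deletes. /bb/ is a geminate; the first /b/ deletes. /wiuvuppeubbiob/ → wiuvupeubiob.
Rule 3 (final devoicing): /b/ is a voiced stop in word-final position, so it devoices to [p]. /wiuvupeubiob/ → wiuvupeubiop.

wiuvupeubiop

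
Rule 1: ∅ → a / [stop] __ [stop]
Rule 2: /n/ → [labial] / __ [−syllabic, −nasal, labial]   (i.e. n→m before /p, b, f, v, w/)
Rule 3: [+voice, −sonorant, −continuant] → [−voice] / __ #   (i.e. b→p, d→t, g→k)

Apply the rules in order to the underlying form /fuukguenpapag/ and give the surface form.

fuukaguempapak

Rule 1 (stop-cluster a-epenthesis): /k/ and /g/ form a stop–stop cluster, so [a] is inserted between them. /fuukguenpapag/ → fuukaguenpapag.
Rule 2 (nasal place assimilation): /n/ precedes the labial consonant /p/, so it assimilates in place to [m]. /fuukaguenpapag/ → fuukaguempapag.
Rule 3 (final devoicing): /g/ is a voiced stop in word-final position, so it devoices to [k]. /fuukaguempapag/ → fuukaguempapak.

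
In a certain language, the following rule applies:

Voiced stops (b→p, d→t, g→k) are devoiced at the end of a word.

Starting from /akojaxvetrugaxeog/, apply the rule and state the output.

/g/ is a voiced stop in word-final position, so it devoices to [k].
The other instance of /g/ does not occur in the required environment and remains unchanged.
Surface form: [akojaxvetrugaxeok].

akojaxvetrugaxeok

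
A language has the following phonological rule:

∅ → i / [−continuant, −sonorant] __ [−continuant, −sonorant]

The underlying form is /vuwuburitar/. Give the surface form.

No segment of /vuwuburitar/ meets the structural description of the rule, so the form surfaces unchanged.

vuwuburitar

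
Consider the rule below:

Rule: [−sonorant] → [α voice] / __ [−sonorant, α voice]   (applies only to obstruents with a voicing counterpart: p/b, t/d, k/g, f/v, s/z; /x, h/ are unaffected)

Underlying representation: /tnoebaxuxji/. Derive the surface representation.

tnoebaxuxji

No segment of /tnoebaxuxji/ meets the structural description of the rule, so the form surfaces unchanged.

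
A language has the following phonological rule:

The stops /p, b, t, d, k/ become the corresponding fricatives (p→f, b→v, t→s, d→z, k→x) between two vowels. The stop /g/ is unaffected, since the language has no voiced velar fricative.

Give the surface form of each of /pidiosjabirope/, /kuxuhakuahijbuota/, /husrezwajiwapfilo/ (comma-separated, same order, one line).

piziosjavirofe, kuxuhaxuahijbuosa, husrezwajiwapfilo

/pidiosjabirope/: /d/ is a stop between vowels /i/ and /i/, so it spirantizes to the fricative [z]. /b/ is a stop between vowels /a/ and /i/, so it spirantizes to the fricative [v]. /p/ is a stop between vowels /o/ and /e/, so it spirantizes to the fricative [f]. → [piziosjavirofe].
/kuxuhakuahijbuota/: /k/ is a stop between vowels /a/ and /u/, so it spirantizes to the fricative [x]. /t/ is a stop between vowels /o/ and /a/, so it spirantizes to the fricative [s]. → [kuxuhaxuahijbuosa].
/husrezwajiwapfilo/: the rule's environment is not met; surfaces unchanged as [husrezwajiwapfilo].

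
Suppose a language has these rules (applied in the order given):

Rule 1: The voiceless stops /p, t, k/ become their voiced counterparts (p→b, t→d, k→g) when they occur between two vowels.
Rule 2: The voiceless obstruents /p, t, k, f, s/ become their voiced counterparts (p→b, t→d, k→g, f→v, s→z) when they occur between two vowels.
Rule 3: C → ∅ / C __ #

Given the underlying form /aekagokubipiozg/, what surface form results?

Rule 1 (intervocalic voicing): /k/ is a voiceless stop between vowels /e/ and /a/, so it voices to [g]. /k/ is a voiceless stop between vowels /o/ and /u/, so it voices to [g]. /p/ is a voiceless stop between vowels /i/ and /i/, so it voices to [b]. /aekagokubipiozg/ → aegagogubibiozg.
Rule 2 (intervocalic voicing): no segment meets the environment; /aegagogubibiozg/ is unchanged.
Rule 3 (final cluster simplification): /g/ is the second consonant of a word-final cluster /zg/, so it deletes. /aegagogubibiozg/ → aegagogubibioz.

aegagogubibioz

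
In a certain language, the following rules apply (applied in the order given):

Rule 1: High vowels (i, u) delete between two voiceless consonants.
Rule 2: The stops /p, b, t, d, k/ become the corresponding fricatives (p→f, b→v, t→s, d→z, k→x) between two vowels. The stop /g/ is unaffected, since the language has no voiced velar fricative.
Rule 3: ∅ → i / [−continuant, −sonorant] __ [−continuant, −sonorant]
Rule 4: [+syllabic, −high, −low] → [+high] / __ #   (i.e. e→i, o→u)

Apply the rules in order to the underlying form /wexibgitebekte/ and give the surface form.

Rule 1 (high vowel syncope): no segment meets the environment; /wexibgitebekte/ is unchanged.
Rule 2 (intervocalic spirantization): /t/ is a stop between vowels /i/ and /e/, so it spirantizes to the fricative [s]. /b/ is a stop between vowels /e/ and /e/, so it spirantizes to the fricative [v]. /wexibgitebekte/ → wexibgisevekte.
Rule 3 (stop-cluster i-epenthesis): /b/ and /g/ form a stop–stop cluster, so [i] is inserted between them. /k/ and /t/ form a stop–stop cluster, so [i] is inserted between them. /wexibgisevekte/ → wexibigisevekite.
Rule 4 (final vowel raising): /e/ is a mid vowel in word-final position, so it raises to [i]. /wexibigisevekite/ → wexibigisevekiti.

wexibigisevekiti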